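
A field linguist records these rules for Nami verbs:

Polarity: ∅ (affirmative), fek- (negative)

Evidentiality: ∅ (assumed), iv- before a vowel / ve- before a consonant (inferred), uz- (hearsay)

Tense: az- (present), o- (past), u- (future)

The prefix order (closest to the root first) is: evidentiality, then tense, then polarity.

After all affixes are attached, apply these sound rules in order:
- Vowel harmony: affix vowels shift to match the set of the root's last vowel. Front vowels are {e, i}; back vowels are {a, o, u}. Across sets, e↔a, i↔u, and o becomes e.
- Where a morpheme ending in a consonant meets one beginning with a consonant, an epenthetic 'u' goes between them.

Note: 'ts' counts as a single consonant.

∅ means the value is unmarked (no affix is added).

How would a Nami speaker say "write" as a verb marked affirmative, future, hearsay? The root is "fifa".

uuzufifa

Attach evidentiality hearsay uz- → uzfifa.
Attach tense future u- → uuzfifa.
polarity = affirmative: zero marking, form stays uuzfifa.
Vowel harmony: no change.
Apply epenthesis: uuzfifa → uuzufifa.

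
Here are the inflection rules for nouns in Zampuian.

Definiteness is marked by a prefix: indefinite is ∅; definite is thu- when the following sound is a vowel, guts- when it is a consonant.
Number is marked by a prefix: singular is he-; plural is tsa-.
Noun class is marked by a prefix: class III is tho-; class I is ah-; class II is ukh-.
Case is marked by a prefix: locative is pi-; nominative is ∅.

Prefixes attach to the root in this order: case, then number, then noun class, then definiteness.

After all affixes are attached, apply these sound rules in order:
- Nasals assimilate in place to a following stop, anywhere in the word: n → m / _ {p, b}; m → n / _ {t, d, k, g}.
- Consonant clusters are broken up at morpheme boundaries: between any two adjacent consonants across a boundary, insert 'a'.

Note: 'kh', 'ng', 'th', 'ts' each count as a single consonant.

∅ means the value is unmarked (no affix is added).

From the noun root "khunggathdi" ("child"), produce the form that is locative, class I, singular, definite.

thuahahepikhunggathdi

Attach case locative pi- → pikhunggathdi.
Attach number singular he- → hepikhunggathdi.
Attach noun class class I ah- → ahhepikhunggathdi.
Attach definiteness definite thu- (before vowel 'a') → thuahhepikhunggathdi.
Nasal assimilation: no change.
Apply epenthesis: thuahhepikhunggathdi → thuahahepikhunggathdi.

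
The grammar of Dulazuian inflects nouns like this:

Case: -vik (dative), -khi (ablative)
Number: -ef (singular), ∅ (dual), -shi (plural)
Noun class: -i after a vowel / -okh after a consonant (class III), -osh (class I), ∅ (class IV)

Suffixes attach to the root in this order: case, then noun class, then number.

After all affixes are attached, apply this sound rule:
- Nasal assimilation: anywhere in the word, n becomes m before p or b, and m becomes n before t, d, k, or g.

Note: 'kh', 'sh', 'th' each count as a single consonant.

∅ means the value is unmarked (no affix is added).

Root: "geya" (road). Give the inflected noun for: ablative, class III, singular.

Attach case ablative -khi → geyakhi.
Attach noun class class III -i (after vowel 'i') → geyakhii.
Attach number singular -ef → geyakhiief.
Nasal assimilation: no change.

geyakhiief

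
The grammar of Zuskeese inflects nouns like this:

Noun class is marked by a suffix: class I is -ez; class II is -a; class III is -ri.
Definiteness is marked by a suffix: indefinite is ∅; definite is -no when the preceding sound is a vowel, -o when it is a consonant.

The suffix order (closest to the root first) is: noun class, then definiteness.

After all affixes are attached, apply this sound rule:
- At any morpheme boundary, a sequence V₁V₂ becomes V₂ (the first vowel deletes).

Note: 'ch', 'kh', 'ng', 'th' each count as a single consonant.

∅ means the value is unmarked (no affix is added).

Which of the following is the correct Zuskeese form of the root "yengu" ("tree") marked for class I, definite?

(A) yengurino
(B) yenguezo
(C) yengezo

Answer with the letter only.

Attach noun class class I -ez → yenguez.
Attach definiteness definite -o (after consonant 'z') → yenguezo.
Apply vowel deletion: yenguezo → yengezo.
So the correct form is yengezo, option (C).
(A) yengurino is wrong: it uses class III instead of class I for noun class.
(B) yenguezo is wrong: it fails to apply the sound rule(s).

C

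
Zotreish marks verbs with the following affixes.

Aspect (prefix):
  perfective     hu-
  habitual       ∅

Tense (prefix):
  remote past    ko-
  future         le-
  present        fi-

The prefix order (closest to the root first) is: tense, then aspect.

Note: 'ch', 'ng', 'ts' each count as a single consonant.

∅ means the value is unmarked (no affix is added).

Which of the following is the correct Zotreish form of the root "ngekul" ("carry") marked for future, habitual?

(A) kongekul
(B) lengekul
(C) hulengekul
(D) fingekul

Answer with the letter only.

Attach tense future le- → lengekul.
aspect = habitual: zero marking, form stays lengekul.
So the correct form is lengekul, option (B).
(C) hulengekul is wrong: it uses perfective instead of habitual for aspect.
(A) kongekul is wrong: it uses remote past instead of future for tense.
(D) fingekul is wrong: it uses present instead of future for tense.

B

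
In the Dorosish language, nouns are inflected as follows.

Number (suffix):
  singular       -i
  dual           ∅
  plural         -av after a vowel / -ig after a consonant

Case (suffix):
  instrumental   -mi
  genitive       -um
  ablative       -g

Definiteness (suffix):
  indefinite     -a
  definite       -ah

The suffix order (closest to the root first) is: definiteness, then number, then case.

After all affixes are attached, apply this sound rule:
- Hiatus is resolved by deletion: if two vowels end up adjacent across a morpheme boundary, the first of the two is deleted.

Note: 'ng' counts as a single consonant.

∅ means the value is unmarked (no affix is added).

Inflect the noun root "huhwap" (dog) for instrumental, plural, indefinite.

huhwapavmi

Attach definiteness indefinite -a → huhwapa.
Attach number plural -av (after vowel 'a') → huhwapaav.
Attach case instrumental -mi → huhwapaavmi.
Apply vowel deletion: huhwapaavmi → huhwapavmi.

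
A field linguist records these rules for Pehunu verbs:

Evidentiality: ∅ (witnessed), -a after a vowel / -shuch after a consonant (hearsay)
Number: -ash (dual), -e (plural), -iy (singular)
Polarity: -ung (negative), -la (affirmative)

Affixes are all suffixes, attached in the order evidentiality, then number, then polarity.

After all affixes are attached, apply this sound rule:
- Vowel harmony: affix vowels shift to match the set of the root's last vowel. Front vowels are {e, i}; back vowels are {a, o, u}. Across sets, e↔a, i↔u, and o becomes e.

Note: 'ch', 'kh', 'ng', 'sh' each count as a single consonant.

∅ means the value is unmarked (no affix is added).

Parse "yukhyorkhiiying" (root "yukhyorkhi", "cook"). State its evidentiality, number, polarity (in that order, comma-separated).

witnessed, singular, negative

Segment: yukhyorkhi-iy-ung.
evidentiality: ∅ → witnessed.
number: -iy → singular.
polarity: -ung → negative.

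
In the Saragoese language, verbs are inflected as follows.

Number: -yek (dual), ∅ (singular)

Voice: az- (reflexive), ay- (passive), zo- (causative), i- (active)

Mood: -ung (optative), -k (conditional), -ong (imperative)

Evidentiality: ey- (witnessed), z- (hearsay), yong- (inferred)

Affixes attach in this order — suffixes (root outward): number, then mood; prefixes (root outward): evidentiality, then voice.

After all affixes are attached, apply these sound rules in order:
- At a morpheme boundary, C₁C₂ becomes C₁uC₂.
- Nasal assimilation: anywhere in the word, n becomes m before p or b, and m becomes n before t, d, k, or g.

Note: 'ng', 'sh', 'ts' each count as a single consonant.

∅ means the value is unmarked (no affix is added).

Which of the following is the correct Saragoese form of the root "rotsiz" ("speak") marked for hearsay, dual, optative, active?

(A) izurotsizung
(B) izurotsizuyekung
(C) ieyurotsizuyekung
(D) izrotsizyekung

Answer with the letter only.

B

Attach number dual -yek → rotsizyek.
Attach evidentiality hearsay z- → zrotsizyek.
Attach voice active i- → izrotsizyek.
Attach mood optative -ung → izrotsizyekung.
Apply epenthesis: izrotsizyekung → izurotsizuyekung.
Nasal assimilation: no change.
So the correct form is izurotsizuyekung, option (B).
(A) izurotsizung is wrong: it uses singular instead of dual for number.
(C) ieyurotsizuyekung is wrong: it uses witnessed instead of hearsay for evidentiality.
(D) izrotsizyekung is wrong: it fails to apply the sound rule(s).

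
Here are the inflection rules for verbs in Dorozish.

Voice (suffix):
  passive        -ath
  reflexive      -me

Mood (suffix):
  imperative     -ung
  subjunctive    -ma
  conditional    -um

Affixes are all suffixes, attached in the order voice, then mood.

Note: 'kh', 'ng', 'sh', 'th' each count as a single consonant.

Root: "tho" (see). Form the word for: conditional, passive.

thoathum

Attach voice passive -ath → thoath.
Attach mood conditional -um → thoathum.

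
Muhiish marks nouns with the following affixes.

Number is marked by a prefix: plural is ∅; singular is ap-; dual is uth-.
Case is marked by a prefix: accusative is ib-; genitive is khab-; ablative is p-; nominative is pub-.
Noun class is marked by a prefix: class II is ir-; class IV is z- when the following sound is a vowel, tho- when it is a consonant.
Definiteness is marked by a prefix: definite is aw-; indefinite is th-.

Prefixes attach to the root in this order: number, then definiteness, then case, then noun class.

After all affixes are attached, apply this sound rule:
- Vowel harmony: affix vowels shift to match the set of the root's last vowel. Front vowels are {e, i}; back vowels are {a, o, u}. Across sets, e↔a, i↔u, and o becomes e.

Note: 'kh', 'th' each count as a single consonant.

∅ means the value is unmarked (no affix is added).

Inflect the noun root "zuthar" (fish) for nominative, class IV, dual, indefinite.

Attach number dual uth- → uthzuthar.
Attach definiteness indefinite th- → thuthzuthar.
Attach case nominative pub- → pubthuthzuthar.
Attach noun class class IV tho- (before consonant 'p') → thopubthuthzuthar.
Vowel harmony: no change.

thopubthuthzuthar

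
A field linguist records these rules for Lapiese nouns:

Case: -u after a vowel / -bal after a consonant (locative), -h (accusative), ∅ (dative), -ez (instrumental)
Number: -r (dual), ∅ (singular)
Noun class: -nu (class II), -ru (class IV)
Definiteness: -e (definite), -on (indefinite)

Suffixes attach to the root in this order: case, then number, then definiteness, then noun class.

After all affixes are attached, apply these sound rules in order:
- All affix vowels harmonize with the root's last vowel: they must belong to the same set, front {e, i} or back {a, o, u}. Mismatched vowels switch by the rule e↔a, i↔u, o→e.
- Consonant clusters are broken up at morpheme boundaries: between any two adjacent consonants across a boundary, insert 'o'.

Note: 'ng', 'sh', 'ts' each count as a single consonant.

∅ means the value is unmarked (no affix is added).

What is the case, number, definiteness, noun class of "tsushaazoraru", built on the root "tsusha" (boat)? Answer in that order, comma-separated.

Segment: tsusha-ez-r-e-ru.
case: -ez → instrumental.
number: -r → dual.
definiteness: -e → definite.
noun class: -ru → class IV.

instrumental, dual, definite, class IV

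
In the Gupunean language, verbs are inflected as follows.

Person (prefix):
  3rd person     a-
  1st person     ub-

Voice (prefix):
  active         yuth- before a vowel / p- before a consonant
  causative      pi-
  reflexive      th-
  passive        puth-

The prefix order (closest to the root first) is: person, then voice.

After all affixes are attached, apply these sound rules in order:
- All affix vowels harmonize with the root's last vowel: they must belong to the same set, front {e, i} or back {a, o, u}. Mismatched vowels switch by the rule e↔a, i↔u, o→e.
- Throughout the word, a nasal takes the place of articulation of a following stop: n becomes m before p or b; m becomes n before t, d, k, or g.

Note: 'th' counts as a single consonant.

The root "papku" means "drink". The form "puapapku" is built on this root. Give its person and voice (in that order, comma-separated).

3rd person, causative

Segment: pi-a-papku.
person: a- → 3rd person.
voice: pi- → causative.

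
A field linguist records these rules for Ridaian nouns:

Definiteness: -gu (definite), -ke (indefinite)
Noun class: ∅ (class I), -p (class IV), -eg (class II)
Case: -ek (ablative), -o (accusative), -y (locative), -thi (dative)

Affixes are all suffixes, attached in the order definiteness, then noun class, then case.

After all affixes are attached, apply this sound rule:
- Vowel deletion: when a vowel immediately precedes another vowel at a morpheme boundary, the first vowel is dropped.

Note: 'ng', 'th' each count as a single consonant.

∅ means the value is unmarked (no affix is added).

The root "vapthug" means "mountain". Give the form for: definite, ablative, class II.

Attach definiteness definite -gu → vapthuggu.
Attach noun class class II -eg → vapthuggueg.
Attach case ablative -ek → vapthugguegek.
Apply vowel deletion: vapthugguegek → vapthuggegek.

vapthuggegek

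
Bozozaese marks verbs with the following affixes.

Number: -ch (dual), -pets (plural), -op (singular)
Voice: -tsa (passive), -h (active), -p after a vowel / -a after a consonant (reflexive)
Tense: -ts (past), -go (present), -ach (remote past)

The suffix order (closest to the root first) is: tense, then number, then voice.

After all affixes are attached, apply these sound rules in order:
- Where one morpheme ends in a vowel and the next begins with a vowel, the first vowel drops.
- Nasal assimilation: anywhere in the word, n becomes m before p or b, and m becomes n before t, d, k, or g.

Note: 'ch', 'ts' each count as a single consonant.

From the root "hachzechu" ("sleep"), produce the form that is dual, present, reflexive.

Attach tense present -go → hachzechugo.
Attach number dual -ch → hachzechugoch.
Attach voice reflexive -a (after consonant 'ch') → hachzechugocha.
Vowel deletion: no change.
Nasal assimilation: no change.

hachzechugocha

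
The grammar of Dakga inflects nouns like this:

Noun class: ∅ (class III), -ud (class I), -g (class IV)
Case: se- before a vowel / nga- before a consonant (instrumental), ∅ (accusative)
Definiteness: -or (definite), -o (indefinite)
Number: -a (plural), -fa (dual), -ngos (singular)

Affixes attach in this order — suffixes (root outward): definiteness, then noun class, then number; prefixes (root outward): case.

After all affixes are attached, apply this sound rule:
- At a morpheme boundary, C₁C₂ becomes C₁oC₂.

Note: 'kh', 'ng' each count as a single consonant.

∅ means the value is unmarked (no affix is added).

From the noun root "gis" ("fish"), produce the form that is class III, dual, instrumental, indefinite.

ngagisofa

Attach case instrumental nga- (before consonant 'g') → ngagis.
Attach definiteness indefinite -o → ngagiso.
noun class = class III: zero marking, form stays ngagiso.
Attach number dual -fa → ngagisofa.
Epenthesis: no change.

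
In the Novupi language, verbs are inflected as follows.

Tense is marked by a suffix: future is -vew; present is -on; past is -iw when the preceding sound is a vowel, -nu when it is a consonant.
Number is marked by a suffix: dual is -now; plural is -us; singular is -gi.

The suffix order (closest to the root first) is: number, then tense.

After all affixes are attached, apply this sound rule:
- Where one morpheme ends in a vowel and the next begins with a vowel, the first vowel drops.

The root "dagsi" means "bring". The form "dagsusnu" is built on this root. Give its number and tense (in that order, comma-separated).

plural, past

Segment: dagsi-us-nu.
number: -us → plural.
tense: -iw/nu → past.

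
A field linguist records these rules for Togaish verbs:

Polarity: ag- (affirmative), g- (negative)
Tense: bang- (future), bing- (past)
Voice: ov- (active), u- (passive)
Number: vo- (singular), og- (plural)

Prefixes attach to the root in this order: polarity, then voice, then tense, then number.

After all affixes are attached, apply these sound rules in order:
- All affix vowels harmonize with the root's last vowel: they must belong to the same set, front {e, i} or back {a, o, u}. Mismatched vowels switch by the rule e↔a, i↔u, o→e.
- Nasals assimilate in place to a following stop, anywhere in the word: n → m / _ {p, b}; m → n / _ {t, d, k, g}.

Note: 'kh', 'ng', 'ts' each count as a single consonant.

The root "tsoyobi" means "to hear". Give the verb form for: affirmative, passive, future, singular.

vebengiegtsoyobi

Attach polarity affirmative ag- → agtsoyobi.
Attach voice passive u- → uagtsoyobi.
Attach tense future bang- → banguagtsoyobi.
Attach number singular vo- → vobanguagtsoyobi.
Apply vowel harmony: vobanguagtsoyobi → vebengiegtsoyobi.
Nasal assimilation: no change.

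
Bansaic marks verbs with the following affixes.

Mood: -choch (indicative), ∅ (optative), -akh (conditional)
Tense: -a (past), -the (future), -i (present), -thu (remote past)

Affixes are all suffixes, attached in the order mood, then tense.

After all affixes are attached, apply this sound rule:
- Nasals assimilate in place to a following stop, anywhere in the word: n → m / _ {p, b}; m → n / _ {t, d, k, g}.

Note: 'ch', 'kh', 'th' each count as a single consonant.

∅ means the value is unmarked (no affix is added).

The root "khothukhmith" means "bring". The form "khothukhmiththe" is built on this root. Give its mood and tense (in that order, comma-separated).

optative, future

Segment: khothukhmith-the.
mood: ∅ → optative.
tense: -the → future.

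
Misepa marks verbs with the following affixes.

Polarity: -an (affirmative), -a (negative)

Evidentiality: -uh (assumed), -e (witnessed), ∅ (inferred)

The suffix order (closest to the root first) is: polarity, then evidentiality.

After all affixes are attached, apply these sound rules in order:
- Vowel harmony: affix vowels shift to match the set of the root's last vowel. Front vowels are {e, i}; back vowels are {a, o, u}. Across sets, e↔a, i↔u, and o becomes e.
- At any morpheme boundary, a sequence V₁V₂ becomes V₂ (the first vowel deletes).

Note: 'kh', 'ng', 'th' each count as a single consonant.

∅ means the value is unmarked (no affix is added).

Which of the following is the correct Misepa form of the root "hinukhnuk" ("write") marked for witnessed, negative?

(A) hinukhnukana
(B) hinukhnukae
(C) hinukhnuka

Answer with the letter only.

Attach polarity negative -a → hinukhnuka.
Attach evidentiality witnessed -e → hinukhnukae.
Apply vowel harmony: hinukhnukae → hinukhnukaa.
Apply vowel deletion: hinukhnukaa → hinukhnuka.
So the correct form is hinukhnuka, option (C).
(B) hinukhnukae is wrong: it fails to apply the sound rule(s).
(A) hinukhnukana is wrong: it uses affirmative instead of negative for polarity.

C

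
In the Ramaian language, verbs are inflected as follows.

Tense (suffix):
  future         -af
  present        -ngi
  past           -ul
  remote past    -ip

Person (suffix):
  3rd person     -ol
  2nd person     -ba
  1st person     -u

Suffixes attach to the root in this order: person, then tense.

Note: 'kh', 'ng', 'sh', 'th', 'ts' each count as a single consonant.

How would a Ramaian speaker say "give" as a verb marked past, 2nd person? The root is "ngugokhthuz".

ngugokhthuzbaul

Attach person 2nd person -ba → ngugokhthuzba.
Attach tense past -ul → ngugokhthuzbaul.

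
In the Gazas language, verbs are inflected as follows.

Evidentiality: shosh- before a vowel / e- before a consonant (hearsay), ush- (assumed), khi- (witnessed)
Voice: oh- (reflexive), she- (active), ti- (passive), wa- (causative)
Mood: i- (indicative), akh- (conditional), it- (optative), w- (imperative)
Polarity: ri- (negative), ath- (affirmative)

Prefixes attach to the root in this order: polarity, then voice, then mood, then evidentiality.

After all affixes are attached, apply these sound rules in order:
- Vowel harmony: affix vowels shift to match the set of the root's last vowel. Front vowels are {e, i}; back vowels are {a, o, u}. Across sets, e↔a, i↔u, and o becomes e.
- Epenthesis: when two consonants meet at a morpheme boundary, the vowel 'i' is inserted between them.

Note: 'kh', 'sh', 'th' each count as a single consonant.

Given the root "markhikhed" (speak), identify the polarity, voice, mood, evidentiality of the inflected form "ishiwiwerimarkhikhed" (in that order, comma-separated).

negative, causative, imperative, assumed

Segment: ush-w-wa-ri-markhikhed.
polarity: ri- → negative.
voice: wa- → causative.
mood: w- → imperative.
evidentiality: ush- → assumed.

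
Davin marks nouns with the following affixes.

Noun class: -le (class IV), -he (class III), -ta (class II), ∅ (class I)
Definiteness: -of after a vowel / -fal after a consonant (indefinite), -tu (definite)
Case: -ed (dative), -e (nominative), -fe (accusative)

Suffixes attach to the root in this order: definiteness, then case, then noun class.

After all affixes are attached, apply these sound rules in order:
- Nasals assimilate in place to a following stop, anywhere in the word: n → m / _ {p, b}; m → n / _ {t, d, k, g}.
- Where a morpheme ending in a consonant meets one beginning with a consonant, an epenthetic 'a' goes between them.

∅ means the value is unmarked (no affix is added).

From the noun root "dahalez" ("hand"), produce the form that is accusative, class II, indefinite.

Attach definiteness indefinite -fal (after consonant 'z') → dahalezfal.
Attach case accusative -fe → dahalezfalfe.
Attach noun class class II -ta → dahalezfalfeta.
Nasal assimilation: no change.
Apply epenthesis: dahalezfalfeta → dahalezafalafeta.

dahalezafalafeta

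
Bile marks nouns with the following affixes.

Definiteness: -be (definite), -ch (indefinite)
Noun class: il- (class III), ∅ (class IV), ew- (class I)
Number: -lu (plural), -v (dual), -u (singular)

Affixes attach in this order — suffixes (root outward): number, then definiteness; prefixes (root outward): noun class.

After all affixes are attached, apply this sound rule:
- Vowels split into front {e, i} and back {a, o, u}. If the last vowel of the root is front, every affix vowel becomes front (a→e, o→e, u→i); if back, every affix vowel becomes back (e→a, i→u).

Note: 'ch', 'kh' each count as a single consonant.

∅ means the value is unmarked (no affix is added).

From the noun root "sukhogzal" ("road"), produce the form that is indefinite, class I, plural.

Attach noun class class I ew- → ewsukhogzal.
Attach number plural -lu → ewsukhogzallu.
Attach definiteness indefinite -ch → ewsukhogzalluch.
Apply vowel harmony: ewsukhogzalluch → awsukhogzalluch.

awsukhogzalluch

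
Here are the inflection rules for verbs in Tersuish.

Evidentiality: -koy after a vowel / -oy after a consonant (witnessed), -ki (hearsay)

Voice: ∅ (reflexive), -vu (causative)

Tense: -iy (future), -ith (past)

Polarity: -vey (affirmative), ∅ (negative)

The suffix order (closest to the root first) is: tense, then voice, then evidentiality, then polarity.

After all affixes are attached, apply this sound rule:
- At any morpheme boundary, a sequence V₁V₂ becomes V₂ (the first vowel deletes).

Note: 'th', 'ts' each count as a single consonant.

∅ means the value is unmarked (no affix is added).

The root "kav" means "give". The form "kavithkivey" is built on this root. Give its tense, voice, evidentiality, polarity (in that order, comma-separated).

Segment: kav-ith-ki-vey.
tense: -ith → past.
voice: ∅ → reflexive.
evidentiality: -ki → hearsay.
polarity: -vey → affirmative.

past, reflexive, hearsay, affirmative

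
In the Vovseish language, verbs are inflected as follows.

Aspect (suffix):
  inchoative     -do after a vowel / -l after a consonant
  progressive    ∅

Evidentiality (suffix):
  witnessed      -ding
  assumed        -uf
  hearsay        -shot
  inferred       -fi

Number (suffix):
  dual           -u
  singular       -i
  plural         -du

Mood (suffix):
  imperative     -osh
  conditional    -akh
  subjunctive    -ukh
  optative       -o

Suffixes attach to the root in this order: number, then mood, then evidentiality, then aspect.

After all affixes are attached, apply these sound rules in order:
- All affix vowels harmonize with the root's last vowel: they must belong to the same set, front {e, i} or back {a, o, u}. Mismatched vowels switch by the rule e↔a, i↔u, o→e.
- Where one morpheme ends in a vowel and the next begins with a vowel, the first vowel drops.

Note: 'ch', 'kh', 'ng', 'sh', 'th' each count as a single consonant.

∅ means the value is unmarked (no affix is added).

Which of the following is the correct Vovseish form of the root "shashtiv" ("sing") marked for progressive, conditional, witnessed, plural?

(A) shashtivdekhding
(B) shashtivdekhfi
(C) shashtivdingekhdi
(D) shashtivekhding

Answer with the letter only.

A

Attach number plural -du → shashtivdu.
Attach mood conditional -akh → shashtivduakh.
Attach evidentiality witnessed -ding → shashtivduakhding.
aspect = progressive: zero marking, form stays shashtivduakhding.
Apply vowel harmony: shashtivduakhding → shashtivdiekhding.
Apply vowel deletion: shashtivdiekhding → shashtivdekhding.
So the correct form is shashtivdekhding, option (A).
(B) shashtivdekhfi is wrong: it uses inferred instead of witnessed for evidentiality.
(C) shashtivdingekhdi is wrong: it has the affixes in the wrong order.
(D) shashtivekhding is wrong: it uses singular instead of plural for number.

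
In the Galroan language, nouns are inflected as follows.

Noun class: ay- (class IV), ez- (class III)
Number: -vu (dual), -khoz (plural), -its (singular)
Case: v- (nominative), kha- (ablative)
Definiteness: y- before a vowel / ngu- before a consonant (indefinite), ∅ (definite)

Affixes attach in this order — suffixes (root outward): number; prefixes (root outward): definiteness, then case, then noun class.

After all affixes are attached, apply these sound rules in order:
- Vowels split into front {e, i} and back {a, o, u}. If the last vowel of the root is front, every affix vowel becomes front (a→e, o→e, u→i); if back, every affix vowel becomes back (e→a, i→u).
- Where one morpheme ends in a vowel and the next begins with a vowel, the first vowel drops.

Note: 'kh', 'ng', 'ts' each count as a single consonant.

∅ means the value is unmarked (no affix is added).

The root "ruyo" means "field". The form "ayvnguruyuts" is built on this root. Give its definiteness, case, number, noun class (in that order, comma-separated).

Segment: ay-v-ngu-ruyo-its.
definiteness: y/ngu- → indefinite.
case: v- → nominative.
number: -its → singular.
noun class: ay- → class IV.

indefinite, nominative, singular, class IV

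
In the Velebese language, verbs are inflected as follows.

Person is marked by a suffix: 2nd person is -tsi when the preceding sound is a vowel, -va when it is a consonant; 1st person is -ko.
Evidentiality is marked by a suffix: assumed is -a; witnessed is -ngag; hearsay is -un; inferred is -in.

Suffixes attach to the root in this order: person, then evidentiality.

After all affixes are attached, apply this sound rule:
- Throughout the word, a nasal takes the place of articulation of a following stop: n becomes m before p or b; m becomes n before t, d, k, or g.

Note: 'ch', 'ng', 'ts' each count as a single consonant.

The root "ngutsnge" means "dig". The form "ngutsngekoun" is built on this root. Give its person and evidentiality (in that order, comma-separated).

Segment: ngutsnge-ko-un.
person: -ko → 1st person.
evidentiality: -un → hearsay.

1st person, hearsay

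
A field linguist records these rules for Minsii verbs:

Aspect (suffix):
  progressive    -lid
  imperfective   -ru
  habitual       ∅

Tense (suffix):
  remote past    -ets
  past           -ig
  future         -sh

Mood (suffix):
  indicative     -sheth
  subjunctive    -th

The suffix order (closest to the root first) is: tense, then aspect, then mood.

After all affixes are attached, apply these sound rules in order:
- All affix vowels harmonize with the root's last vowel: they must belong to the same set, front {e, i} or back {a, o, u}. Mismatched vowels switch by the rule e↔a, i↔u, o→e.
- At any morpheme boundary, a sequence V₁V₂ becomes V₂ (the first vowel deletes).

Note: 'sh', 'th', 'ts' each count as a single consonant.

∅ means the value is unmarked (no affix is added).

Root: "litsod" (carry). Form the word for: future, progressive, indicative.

Attach tense future -sh → litsodsh.
Attach aspect progressive -lid → litsodshlid.
Attach mood indicative -sheth → litsodshlidsheth.
Apply vowel harmony: litsodshlidsheth → litsodshludshath.
Vowel deletion: no change.

litsodshludshath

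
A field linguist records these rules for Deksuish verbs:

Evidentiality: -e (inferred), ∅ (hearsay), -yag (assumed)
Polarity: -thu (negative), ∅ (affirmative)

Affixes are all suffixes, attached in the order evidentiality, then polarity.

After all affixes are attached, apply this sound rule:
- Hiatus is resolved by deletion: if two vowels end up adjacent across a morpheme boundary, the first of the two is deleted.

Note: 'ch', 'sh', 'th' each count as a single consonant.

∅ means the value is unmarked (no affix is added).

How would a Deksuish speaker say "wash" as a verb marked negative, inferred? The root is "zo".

Attach evidentiality inferred -e → zoe.
Attach polarity negative -thu → zoethu.
Apply vowel deletion: zoethu → zethu.

zethu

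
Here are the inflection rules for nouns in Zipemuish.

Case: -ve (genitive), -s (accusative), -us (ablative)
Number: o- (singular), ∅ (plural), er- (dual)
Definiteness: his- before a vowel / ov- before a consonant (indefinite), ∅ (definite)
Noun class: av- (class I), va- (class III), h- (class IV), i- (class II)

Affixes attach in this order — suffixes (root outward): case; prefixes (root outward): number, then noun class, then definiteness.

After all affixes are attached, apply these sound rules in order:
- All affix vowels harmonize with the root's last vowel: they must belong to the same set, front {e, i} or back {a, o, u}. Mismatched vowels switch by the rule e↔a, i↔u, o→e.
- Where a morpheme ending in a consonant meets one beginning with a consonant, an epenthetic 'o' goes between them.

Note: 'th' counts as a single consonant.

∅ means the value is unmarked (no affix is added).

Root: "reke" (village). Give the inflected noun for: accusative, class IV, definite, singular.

herekes

Attach number singular o- → oreke.
Attach noun class class IV h- → horeke.
definiteness = definite: zero marking, form stays horeke.
Attach case accusative -s → horekes.
Apply vowel harmony: horekes → herekes.
Epenthesis: no change.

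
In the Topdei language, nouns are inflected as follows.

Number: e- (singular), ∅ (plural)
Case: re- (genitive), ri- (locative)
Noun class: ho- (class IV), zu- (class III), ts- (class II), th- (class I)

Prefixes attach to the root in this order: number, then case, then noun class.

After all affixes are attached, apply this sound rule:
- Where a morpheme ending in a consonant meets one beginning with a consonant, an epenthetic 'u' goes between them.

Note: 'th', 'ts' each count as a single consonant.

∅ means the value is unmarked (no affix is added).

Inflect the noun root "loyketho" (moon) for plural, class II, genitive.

tsureloyketho

number = plural: zero marking, form stays loyketho.
Attach case genitive re- → reloyketho.
Attach noun class class II ts- → tsreloyketho.
Apply epenthesis: tsreloyketho → tsureloyketho.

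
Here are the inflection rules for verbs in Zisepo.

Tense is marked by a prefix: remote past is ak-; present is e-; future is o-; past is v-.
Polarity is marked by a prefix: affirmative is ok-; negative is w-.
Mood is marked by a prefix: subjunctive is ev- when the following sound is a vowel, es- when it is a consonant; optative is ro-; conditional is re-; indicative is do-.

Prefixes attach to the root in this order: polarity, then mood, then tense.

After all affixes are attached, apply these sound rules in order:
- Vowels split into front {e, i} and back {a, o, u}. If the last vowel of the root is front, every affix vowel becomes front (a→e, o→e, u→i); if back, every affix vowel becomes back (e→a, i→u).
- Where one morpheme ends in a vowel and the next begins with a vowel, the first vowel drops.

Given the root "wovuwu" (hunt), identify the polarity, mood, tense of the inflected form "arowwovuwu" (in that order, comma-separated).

negative, optative, present

Segment: e-ro-w-wovuwu.
polarity: w- → negative.
mood: ro- → optative.
tense: e- → present.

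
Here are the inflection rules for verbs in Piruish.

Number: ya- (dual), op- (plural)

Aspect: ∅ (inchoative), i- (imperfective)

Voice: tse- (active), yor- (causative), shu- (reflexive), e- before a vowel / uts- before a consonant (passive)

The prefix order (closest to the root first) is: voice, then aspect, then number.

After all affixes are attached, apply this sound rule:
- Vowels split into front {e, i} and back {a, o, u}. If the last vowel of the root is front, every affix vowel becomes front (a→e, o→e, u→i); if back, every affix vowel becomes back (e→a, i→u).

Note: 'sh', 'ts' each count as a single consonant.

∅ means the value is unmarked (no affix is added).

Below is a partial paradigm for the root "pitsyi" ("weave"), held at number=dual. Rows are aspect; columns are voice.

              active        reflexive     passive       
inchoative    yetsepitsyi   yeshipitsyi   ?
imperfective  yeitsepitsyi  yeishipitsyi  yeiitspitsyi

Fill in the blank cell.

yeitspitsyi

Attach voice passive uts- (before consonant 'p') → utspitsyi.
aspect = inchoative: zero marking, form stays utspitsyi.
Attach number dual ya- → yautspitsyi.
Apply vowel harmony: yautspitsyi → yeitspitsyi.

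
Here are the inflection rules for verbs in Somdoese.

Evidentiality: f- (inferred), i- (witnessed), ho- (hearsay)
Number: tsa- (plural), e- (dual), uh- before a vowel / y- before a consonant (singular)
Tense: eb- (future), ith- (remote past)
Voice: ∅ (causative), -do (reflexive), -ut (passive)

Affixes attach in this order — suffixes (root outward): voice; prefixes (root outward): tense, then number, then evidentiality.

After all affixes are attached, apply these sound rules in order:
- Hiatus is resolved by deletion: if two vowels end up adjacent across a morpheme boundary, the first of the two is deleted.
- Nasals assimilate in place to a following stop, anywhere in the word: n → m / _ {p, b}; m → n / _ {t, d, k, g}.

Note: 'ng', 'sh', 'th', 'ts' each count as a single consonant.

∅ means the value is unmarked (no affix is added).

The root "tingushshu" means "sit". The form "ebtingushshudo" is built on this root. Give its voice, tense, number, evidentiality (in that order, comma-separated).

reflexive, future, dual, witnessed

Segment: i-e-eb-tingushshu-do.
voice: -do → reflexive.
tense: eb- → future.
number: e- → dual.
evidentiality: i- → witnessed.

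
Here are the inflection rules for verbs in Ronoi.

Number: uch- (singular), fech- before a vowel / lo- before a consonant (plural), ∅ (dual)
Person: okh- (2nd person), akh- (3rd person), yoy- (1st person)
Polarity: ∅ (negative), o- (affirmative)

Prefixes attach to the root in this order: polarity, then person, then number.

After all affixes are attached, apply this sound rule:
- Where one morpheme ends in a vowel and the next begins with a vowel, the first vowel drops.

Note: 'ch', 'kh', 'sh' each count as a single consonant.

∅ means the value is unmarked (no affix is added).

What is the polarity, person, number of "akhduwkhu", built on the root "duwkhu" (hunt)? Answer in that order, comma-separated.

Segment: akh-duwkhu.
polarity: ∅ → negative.
person: akh- → 3rd person.
number: ∅ → dual.

negative, 3rd person, dual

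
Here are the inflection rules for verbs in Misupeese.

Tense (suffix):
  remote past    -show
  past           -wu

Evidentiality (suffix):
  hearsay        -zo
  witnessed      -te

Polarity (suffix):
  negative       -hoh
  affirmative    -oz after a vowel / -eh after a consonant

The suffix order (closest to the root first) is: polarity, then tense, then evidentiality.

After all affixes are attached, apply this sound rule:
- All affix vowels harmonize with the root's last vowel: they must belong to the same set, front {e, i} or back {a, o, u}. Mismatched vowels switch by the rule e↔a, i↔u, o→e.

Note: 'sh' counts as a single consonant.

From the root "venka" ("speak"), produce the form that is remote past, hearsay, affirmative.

venkaozshowzo

Attach polarity affirmative -oz (after vowel 'a') → venkaoz.
Attach tense remote past -show → venkaozshow.
Attach evidentiality hearsay -zo → venkaozshowzo.
Vowel harmony: no change.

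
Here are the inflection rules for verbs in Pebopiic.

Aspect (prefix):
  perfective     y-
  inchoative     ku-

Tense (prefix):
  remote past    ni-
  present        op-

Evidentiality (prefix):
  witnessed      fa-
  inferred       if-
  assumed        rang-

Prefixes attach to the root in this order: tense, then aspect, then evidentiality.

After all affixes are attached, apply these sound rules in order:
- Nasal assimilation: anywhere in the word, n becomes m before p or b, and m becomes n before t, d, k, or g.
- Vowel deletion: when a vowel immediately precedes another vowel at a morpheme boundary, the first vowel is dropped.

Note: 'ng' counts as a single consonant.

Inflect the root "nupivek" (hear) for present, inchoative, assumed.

rangkopnupivek

Attach tense present op- → opnupivek.
Attach aspect inchoative ku- → kuopnupivek.
Attach evidentiality assumed rang- → rangkuopnupivek.
Nasal assimilation: no change.
Apply vowel deletion: rangkuopnupivek → rangkopnupivek.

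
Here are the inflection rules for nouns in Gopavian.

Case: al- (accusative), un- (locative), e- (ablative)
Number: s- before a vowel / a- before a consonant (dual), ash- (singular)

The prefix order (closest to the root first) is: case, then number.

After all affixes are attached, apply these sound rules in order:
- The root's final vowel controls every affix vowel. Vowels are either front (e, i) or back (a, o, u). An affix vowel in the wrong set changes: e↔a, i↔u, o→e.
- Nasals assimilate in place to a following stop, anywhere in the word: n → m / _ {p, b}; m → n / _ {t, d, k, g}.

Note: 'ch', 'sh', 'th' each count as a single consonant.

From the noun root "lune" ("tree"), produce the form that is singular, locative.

eshinlune

Attach case locative un- → unlune.
Attach number singular ash- → ashunlune.
Apply vowel harmony: ashunlune → eshinlune.
Nasal assimilation: no change.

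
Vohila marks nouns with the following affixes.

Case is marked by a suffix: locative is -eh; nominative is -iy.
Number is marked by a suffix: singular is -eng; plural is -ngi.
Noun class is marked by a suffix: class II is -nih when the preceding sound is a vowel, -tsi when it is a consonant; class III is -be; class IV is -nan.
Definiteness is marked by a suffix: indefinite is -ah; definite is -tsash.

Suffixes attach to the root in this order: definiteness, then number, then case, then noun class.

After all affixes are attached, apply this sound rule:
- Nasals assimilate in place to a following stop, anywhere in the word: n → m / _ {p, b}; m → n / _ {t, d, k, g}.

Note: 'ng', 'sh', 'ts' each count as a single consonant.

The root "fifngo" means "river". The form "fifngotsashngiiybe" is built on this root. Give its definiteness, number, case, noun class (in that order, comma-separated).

definite, plural, nominative, class III

Segment: fifngo-tsash-ngi-iy-be.
definiteness: -tsash → definite.
number: -ngi → plural.
case: -iy → nominative.
noun class: -be → class III.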